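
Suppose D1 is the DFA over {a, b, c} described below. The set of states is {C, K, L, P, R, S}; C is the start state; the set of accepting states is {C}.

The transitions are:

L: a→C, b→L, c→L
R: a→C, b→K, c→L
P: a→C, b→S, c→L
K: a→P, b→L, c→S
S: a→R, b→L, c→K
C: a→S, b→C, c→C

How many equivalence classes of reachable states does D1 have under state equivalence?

4

Every state is reachable, so we keep all 6.
P0 = {C} | {K,L,P,R,S}.
Refine {K,L,P,R,S} on symbol a: members go to different blocks, giving {L,P,R} and {K,S}.
Refine {L,P,R} on symbol b: members go to different blocks, giving {P,R} and {L}.
Stable partition: {C} | {P,R} | {K,S} | {L} — 4 equivalence classes.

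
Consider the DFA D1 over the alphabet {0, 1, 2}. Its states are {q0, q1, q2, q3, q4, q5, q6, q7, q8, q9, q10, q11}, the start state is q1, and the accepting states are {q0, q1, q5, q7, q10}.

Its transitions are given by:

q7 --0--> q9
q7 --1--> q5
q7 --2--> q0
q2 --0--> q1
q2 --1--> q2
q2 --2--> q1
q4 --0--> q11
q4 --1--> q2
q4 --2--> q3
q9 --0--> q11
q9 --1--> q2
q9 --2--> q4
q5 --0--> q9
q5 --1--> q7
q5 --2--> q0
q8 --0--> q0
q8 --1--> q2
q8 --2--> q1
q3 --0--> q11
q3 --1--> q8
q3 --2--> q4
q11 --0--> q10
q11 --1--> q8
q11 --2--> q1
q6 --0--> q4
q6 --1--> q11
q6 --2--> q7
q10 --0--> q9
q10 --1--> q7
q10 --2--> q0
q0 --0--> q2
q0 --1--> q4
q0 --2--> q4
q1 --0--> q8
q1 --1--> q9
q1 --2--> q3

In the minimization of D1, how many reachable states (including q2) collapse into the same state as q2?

Reachable states from the start: {q0,q1,q2,q3,q4,q5,q7,q8,q9,q10,q11}. Unreachable: {q6} — drop them.
Start with accepting vs non-accepting: {q0,q1,q5,q7,q10} | {q2,q3,q4,q8,q9,q11}.
Refine {q0,q1,q5,q7,q10} on symbol 1: members go to different blocks, giving {q5,q7,q10} and {q0,q1}.
On input 0, block {q2,q3,q4,q8,q9,q11} splits into {q3,q4,q9} and {q2,q8} and {q11}.
The partition is now stable with 5 blocks: {q5,q7,q10} | {q3,q4,q9} | {q0,q1} | {q2,q8} | {q11}.
State q2 belongs to the block {q2,q8}, which has 2 states.

2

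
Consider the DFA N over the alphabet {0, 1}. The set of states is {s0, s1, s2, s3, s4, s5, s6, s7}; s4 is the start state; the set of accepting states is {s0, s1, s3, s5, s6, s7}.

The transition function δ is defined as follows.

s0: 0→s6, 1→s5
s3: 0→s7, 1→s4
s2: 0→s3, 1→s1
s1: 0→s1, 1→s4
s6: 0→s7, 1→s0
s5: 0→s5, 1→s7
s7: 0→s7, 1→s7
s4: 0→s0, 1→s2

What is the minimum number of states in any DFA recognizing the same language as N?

5

Initial partition by acceptance: {s0,s1,s3,s5,s6,s7} | {s2,s4}.
Refine {s0,s1,s3,s5,s6,s7} on symbol 1: members go to different blocks, giving {s0,s5,s6,s7} and {s1,s3}.
Refine {s2,s4} on symbol 0: members go to different blocks, giving {s2} and {s4}.
Split {s1,s3} by δ(·,0) → {s1} and {s3}.
The partition is now stable with 5 blocks: {s0,s5,s6,s7} | {s2} | {s1} | {s4} | {s3}.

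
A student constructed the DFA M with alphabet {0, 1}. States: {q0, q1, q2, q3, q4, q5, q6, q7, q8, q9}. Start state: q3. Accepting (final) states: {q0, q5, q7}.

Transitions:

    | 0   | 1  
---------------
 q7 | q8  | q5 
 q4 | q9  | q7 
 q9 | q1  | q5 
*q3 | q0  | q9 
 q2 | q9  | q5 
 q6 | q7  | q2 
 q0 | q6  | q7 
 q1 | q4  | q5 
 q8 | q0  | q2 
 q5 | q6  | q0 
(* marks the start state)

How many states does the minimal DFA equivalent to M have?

Start with accepting vs non-accepting: {q0,q5,q7} | {q1,q2,q3,q4,q6,q8,q9}.
On input 0, block {q1,q2,q3,q4,q6,q8,q9} splits into {q1,q2,q4,q9} and {q3,q6,q8}.
Stable partition: {q0,q5,q7} | {q1,q2,q4,q9} | {q3,q6,q8} — 3 equivalence classes.

3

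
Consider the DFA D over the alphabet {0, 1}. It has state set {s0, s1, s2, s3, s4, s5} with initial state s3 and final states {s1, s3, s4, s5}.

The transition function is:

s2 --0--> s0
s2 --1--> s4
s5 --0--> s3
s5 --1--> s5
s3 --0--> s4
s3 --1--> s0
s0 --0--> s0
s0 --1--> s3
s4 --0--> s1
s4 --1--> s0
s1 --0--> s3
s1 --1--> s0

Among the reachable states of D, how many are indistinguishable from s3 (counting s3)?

Reachable states from the start: {s0,s1,s3,s4}. Unreachable: {s2,s5} — drop them.
Initial partition by acceptance: {s1,s3,s4} | {s0}.
Stable partition: {s1,s3,s4} | {s0} — 2 equivalence classes.
The equivalence class containing s3 is {s1,s3,s4}, of size 3.

3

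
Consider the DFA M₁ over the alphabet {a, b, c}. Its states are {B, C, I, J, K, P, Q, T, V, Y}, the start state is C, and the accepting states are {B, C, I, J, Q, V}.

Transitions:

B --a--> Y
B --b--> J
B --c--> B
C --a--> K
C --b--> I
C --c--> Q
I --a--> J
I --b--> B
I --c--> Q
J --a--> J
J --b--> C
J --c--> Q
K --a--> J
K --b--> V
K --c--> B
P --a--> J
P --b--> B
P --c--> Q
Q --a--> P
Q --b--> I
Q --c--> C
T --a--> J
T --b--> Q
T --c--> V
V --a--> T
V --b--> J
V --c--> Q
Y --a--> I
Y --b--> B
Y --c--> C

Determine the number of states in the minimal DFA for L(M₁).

All states are reachable from the start state.
Start with accepting vs non-accepting: {B,C,I,J,Q,V} | {K,P,T,Y}.
Refine {B,C,I,J,Q,V} on symbol a: members go to different blocks, giving {B,C,Q,V} and {I,J}.
No further refinement is possible. Final partition (3 blocks): {B,C,Q,V} | {K,P,T,Y} | {I,J}.

3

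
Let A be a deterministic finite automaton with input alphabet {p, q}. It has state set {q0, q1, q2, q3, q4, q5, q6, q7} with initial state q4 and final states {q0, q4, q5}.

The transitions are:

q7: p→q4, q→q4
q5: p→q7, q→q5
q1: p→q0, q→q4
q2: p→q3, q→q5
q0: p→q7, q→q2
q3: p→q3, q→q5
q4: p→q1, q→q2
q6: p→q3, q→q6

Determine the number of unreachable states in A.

Starting at q4 and following transitions, the reachable set is {q0, q1, q2, q3, q4, q5, q7}. That leaves q6 unreachable — 1 in total.

1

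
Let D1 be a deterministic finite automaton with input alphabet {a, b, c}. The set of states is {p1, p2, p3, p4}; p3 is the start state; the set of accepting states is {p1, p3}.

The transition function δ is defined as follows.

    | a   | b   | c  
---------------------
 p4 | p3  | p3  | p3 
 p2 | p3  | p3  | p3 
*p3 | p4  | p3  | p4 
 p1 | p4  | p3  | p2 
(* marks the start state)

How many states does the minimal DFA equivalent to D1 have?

2

First remove the unreachable states {p1,p2}; 2 states remain.
P0 = {p3} | {p4}.
Stable partition: {p3} | {p4} — 2 equivalence classes.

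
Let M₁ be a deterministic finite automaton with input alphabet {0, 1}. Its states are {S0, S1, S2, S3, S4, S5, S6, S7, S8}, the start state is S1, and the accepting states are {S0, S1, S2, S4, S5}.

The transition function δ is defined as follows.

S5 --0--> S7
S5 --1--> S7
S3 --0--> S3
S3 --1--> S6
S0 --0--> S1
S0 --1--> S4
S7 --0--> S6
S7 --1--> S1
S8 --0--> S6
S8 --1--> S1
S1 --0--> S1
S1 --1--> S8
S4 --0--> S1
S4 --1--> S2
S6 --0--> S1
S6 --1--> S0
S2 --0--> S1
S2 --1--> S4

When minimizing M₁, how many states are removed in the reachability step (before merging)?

3

Starting at S1 and following transitions, the reachable set is {S0, S1, S2, S4, S6, S8}. That leaves S3, S5, S7 unreachable — 3 in total.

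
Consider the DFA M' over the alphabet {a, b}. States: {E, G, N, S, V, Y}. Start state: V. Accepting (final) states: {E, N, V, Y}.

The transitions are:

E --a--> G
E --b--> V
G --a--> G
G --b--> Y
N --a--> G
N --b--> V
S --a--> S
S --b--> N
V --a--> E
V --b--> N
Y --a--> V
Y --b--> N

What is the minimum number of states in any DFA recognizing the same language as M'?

Reachable states from the start: {E,G,N,V,Y}. Unreachable: {S} — drop them.
Start with accepting vs non-accepting: {E,N,V,Y} | {G}.
On input a, block {E,N,V,Y} splits into {V,Y} and {E,N}.
Refine {V,Y} on symbol a: members go to different blocks, giving {V} and {Y}.
The partition is now stable with 4 blocks: {V} | {G} | {E,N} | {Y}.

4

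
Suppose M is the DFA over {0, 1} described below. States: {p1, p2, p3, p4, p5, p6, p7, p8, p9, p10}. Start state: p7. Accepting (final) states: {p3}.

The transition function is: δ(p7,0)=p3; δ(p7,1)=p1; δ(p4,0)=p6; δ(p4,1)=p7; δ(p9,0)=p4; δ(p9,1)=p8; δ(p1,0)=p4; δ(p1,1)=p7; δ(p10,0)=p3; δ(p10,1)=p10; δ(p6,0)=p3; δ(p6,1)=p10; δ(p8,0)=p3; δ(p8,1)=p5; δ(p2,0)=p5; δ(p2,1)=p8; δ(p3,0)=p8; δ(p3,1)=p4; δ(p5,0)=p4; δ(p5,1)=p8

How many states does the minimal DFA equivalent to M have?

States {p2,p9} cannot be reached from the start state, so discard them.
Initial partition by acceptance: {p3} | {p1,p4,p5,p6,p7,p8,p10}.
Refine {p1,p4,p5,p6,p7,p8,p10} on symbol 0: members go to different blocks, giving {p6,p7,p8,p10} and {p1,p4,p5}.
Refine {p6,p7,p8,p10} on symbol 1: members go to different blocks, giving {p6,p10} and {p7,p8}.
Split {p1,p4,p5} by δ(·,0) → {p1,p5} and {p4}.
The partition is now stable with 5 blocks: {p3} | {p6,p10} | {p1,p5} | {p7,p8} | {p4}.

5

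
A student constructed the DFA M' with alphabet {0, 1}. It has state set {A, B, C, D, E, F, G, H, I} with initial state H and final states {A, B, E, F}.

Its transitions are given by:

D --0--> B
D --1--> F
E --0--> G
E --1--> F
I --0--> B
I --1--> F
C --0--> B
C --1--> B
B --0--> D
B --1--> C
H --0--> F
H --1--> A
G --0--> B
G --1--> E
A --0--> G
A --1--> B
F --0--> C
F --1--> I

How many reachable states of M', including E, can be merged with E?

2

P0 = {A,B,E,F} | {C,D,G,H,I}.
On input 1, block {A,B,E,F} splits into {A,E} and {B,F}.
Refine {C,D,G,H,I} on symbol 1: members go to different blocks, giving {C,D,I} and {G,H}.
The partition is now stable with 4 blocks: {A,E} | {C,D,I} | {B,F} | {G,H}.
State E belongs to the block {A,E}, which has 2 states.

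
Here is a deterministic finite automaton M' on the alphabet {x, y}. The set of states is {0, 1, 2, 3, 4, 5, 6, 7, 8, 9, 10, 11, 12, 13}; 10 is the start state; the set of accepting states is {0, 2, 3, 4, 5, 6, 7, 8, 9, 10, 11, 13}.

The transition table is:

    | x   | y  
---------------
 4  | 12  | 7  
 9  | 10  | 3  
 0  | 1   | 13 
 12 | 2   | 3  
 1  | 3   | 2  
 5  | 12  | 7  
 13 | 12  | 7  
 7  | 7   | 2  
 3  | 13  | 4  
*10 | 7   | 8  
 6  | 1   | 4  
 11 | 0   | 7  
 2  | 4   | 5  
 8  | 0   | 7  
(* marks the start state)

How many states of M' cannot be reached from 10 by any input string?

3

No path from 10 leads to 6, 9, 11; the other 11 states are all reachable.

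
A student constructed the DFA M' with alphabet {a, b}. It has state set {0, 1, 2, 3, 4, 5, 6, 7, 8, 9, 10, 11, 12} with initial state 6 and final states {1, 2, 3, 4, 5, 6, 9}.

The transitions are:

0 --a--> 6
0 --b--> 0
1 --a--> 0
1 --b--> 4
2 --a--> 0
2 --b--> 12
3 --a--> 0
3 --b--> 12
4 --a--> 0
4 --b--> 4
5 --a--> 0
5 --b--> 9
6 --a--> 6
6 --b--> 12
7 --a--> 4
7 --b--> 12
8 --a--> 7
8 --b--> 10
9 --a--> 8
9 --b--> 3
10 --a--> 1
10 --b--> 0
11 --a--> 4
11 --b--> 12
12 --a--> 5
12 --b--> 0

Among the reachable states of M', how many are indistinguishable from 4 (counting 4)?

2

States {2,11} cannot be reached from the start state, so discard them.
Start with accepting vs non-accepting: {1,3,4,5,6,9} | {0,7,8,10,12}.
Refine {1,3,4,5,6,9} on symbol a: members go to different blocks, giving {1,3,4,5,9} and {6}.
On input b, block {1,3,4,5,9} splits into {1,4,5,9} and {3}.
Split {1,4,5,9} by δ(·,b) → {1,4,5} and {9}.
Refine {1,4,5} on symbol b: members go to different blocks, giving {1,4} and {5}.
On input a, block {0,7,8,10,12} splits into {7,10} and {0} and {8} and {12}.
Refine {7,10} on symbol b: members go to different blocks, giving {7} and {10}.
Stable partition: {1,4} | {7} | {6} | {3} | {9} | {5} | {0} | {8} | {12} | {10} — 10 equivalence classes.
State 4 belongs to the block {1,4}, which has 2 states.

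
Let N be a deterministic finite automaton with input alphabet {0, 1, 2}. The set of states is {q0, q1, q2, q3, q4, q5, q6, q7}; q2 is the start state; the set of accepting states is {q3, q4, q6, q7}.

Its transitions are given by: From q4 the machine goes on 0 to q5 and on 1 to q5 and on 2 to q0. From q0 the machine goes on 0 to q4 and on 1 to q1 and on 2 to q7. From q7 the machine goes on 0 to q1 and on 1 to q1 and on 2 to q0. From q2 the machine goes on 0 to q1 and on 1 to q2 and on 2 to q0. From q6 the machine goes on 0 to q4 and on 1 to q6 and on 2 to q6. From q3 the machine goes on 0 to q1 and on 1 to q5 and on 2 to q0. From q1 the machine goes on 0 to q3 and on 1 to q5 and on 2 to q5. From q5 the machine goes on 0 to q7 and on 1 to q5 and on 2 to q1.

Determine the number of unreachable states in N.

Starting at q2 and following transitions, the reachable set is {q0, q1, q2, q3, q4, q5, q7}. That leaves q6 unreachable — 1 in total.

1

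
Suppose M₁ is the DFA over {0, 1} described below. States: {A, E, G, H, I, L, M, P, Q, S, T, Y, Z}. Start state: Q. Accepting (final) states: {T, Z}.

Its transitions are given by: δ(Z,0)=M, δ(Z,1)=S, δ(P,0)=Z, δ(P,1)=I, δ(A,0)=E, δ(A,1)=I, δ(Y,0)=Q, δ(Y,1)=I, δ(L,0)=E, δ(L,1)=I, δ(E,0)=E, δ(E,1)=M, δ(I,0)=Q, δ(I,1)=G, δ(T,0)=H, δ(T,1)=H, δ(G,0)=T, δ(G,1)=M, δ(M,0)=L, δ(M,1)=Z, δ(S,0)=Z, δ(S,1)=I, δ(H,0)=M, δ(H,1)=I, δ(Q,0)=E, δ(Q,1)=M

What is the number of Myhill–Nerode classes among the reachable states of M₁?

9

States {A,P,Y} cannot be reached from the start state, so discard them.
Initial partition by acceptance: {T,Z} | {E,G,H,I,L,M,Q,S}.
Refine {E,G,H,I,L,M,Q,S} on symbol 0: members go to different blocks, giving {E,H,I,L,M,Q} and {G,S}.
Split {T,Z} by δ(·,1) → {Z} and {T}.
On input 1, block {E,H,I,L,M,Q} splits into {E,H,L,Q} and {I} and {M}.
Refine {E,H,L,Q} on symbol 0: members go to different blocks, giving {E,L,Q} and {H}.
Refine {E,L,Q} on symbol 1: members go to different blocks, giving {E,Q} and {L}.
Split {G,S} by δ(·,0) → {S} and {G}.
Stable partition: {Z} | {E,Q} | {S} | {T} | {I} | {M} | {H} | {L} | {G} — 9 equivalence classes.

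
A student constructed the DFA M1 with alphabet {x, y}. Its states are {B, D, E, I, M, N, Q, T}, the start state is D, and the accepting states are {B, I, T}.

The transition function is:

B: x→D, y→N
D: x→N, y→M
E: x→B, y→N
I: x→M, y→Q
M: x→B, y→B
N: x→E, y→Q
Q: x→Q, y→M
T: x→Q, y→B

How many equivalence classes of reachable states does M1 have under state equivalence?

States {I,T} cannot be reached from the start state, so discard them.
Initial partition by acceptance: {B} | {D,E,M,N,Q}.
Refine {D,E,M,N,Q} on symbol x: members go to different blocks, giving {D,N,Q} and {E,M}.
On input x, block {D,N,Q} splits into {D,Q} and {N}.
On input x, block {D,Q} splits into {Q} and {D}.
On input y, block {E,M} splits into {E} and {M}.
Stable partition: {B} | {Q} | {E} | {N} | {D} | {M} — 6 equivalence classes.

6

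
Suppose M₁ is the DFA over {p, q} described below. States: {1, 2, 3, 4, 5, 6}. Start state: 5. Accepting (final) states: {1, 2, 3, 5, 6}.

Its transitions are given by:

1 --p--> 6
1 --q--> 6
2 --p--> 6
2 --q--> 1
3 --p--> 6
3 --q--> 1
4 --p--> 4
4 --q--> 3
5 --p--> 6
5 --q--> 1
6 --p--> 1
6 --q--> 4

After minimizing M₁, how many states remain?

States {2} cannot be reached from the start state, so discard them.
Initial partition by acceptance: {1,3,5,6} | {4}.
Split {1,3,5,6} by δ(·,q) → {1,3,5} and {6}.
On input q, block {1,3,5} splits into {3,5} and {1}.
The partition is now stable with 4 blocks: {3,5} | {4} | {6} | {1}.

4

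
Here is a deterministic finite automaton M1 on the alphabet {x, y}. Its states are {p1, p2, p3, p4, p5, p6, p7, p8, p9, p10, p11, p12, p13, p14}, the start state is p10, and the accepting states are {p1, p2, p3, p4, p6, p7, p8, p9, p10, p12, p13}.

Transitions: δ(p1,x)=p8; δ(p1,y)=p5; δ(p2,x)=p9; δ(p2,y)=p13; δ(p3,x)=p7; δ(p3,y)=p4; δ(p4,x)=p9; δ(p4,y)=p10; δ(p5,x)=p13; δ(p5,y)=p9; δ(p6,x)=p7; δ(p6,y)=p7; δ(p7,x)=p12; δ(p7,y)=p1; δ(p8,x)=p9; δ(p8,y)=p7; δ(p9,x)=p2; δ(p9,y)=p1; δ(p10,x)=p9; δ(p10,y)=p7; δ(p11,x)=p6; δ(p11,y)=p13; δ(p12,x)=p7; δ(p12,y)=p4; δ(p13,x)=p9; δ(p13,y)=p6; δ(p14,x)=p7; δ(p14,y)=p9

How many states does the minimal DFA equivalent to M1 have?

6

Reachable states from the start: {p1,p2,p4,p5,p6,p7,p8,p9,p10,p12,p13}. Unreachable: {p3,p11,p14} — drop them.
Initial partition by acceptance: {p1,p2,p4,p6,p7,p8,p9,p10,p12,p13} | {p5}.
Refine {p1,p2,p4,p6,p7,p8,p9,p10,p12,p13} on symbol y: members go to different blocks, giving {p2,p4,p6,p7,p8,p9,p10,p12,p13} and {p1}.
On input y, block {p2,p4,p6,p7,p8,p9,p10,p12,p13} splits into {p2,p4,p6,p8,p10,p12,p13} and {p7,p9}.
On input y, block {p2,p4,p6,p8,p10,p12,p13} splits into {p2,p4,p12,p13} and {p6,p8,p10}.
On input y, block {p2,p4,p12,p13} splits into {p2,p12} and {p4,p13}.
No further refinement is possible. Final partition (6 blocks): {p2,p12} | {p5} | {p1} | {p7,p9} | {p6,p8,p10} | {p4,p13}.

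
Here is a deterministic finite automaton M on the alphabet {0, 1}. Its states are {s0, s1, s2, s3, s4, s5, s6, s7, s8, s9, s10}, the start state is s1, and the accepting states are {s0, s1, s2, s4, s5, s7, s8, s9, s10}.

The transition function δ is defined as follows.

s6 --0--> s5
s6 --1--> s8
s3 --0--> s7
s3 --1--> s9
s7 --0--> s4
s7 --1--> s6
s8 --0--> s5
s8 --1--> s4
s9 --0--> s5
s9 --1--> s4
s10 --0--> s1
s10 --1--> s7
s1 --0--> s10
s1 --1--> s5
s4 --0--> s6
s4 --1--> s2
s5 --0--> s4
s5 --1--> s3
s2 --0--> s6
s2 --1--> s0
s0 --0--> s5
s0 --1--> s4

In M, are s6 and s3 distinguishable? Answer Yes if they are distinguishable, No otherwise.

No

Every state is reachable, so we keep all 11.
Initial partition by acceptance: {s0,s1,s2,s4,s5,s7,s8,s9,s10} | {s3,s6}.
Refine {s0,s1,s2,s4,s5,s7,s8,s9,s10} on symbol 0: members go to different blocks, giving {s0,s1,s5,s7,s8,s9,s10} and {s2,s4}.
Split {s0,s1,s5,s7,s8,s9,s10} by δ(·,0) → {s0,s1,s8,s9,s10} and {s5,s7}.
Refine {s0,s1,s8,s9,s10} on symbol 0: members go to different blocks, giving {s0,s8,s9} and {s1,s10}.
Refine {s2,s4} on symbol 1: members go to different blocks, giving {s2} and {s4}.
No further refinement is possible. Final partition (6 blocks): {s0,s8,s9} | {s3,s6} | {s2} | {s5,s7} | {s1,s10} | {s4}.
s6 and s3 lie in the same block of the stable partition, so they are equivalent — no string distinguishes them.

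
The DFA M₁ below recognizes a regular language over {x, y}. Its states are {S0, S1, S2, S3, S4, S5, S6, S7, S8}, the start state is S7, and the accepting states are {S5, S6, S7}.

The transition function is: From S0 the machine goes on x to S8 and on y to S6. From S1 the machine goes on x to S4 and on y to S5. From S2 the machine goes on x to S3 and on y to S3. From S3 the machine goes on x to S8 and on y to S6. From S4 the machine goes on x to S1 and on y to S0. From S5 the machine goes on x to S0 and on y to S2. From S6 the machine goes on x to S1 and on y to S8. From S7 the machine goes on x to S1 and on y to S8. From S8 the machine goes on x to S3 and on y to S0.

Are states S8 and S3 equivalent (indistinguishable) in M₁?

Every state is reachable, so we keep all 9.
Initial partition by acceptance: {S5,S6,S7} | {S0,S1,S2,S3,S4,S8}.
Refine {S0,S1,S2,S3,S4,S8} on symbol y: members go to different blocks, giving {S0,S1,S3} and {S2,S4,S8}.
Stable partition: {S5,S6,S7} | {S0,S1,S3} | {S2,S4,S8} — 3 equivalence classes.
S8 and S3 end up in different blocks, so they are distinguishable. For instance, the string 'y' is accepted from only S3.

No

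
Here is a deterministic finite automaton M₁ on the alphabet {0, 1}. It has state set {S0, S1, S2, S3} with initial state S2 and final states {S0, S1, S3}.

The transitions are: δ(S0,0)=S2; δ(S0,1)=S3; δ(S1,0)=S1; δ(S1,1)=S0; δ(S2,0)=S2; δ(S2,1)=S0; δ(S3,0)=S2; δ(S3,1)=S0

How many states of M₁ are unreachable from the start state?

Starting at S2 and following transitions, the reachable set is {S0, S2, S3}. That leaves S1 unreachable — 1 in total.

1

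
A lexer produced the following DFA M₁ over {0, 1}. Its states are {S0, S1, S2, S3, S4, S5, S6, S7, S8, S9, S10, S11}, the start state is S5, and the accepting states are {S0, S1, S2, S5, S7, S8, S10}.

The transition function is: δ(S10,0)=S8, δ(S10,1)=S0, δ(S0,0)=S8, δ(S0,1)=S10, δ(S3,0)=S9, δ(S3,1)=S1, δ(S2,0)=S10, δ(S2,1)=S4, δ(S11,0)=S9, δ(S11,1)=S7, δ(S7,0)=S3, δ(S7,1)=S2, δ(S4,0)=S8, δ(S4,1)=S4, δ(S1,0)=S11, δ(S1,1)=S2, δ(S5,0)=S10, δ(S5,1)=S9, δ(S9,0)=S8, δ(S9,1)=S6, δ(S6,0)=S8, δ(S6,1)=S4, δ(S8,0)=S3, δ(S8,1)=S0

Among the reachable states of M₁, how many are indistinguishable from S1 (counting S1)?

2

P0 = {S0,S1,S2,S5,S7,S8,S10} | {S3,S4,S6,S9,S11}.
Refine {S0,S1,S2,S5,S7,S8,S10} on symbol 0: members go to different blocks, giving {S0,S2,S5,S10} and {S1,S7,S8}.
Refine {S0,S2,S5,S10} on symbol 0: members go to different blocks, giving {S0,S10} and {S2,S5}.
Split {S3,S4,S6,S9,S11} by δ(·,0) → {S4,S6,S9} and {S3,S11}.
On input 1, block {S1,S7,S8} splits into {S1,S7} and {S8}.
The partition is now stable with 6 blocks: {S0,S10} | {S4,S6,S9} | {S1,S7} | {S2,S5} | {S3,S11} | {S8}.
State S1 belongs to the block {S1,S7}, which has 2 states.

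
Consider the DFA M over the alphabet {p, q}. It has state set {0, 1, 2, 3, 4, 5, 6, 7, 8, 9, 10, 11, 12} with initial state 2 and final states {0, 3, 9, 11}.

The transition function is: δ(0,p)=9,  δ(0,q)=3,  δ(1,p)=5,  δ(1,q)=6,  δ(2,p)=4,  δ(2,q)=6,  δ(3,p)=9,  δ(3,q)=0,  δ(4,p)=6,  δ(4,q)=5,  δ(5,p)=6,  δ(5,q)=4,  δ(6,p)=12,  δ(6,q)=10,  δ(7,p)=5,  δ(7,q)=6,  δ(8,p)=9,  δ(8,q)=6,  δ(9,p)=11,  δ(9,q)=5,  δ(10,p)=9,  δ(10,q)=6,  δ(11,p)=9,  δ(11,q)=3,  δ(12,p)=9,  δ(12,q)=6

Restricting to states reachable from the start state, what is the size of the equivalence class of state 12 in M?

States {1,7,8} cannot be reached from the start state, so discard them.
P0 = {0,3,9,11} | {2,4,5,6,10,12}.
Split {0,3,9,11} by δ(·,q) → {0,3,11} and {9}.
Refine {2,4,5,6,10,12} on symbol p: members go to different blocks, giving {2,4,5,6} and {10,12}.
Split {2,4,5,6} by δ(·,p) → {2,4,5} and {6}.
On input p, block {2,4,5} splits into {4,5} and {2}.
No further refinement is possible. Final partition (6 blocks): {0,3,11} | {4,5} | {9} | {10,12} | {6} | {2}.
The equivalence class containing 12 is {10,12}, of size 2.

2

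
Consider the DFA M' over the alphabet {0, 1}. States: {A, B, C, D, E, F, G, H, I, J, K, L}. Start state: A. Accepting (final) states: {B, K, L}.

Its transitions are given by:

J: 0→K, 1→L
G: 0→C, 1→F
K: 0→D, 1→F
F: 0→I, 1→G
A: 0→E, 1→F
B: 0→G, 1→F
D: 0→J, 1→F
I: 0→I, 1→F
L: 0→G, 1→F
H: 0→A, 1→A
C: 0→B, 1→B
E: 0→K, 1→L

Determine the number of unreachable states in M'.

1

Starting at A and following transitions, the reachable set is {A, B, C, D, E, F, G, I, J, K, L}. That leaves H unreachable — 1 in total.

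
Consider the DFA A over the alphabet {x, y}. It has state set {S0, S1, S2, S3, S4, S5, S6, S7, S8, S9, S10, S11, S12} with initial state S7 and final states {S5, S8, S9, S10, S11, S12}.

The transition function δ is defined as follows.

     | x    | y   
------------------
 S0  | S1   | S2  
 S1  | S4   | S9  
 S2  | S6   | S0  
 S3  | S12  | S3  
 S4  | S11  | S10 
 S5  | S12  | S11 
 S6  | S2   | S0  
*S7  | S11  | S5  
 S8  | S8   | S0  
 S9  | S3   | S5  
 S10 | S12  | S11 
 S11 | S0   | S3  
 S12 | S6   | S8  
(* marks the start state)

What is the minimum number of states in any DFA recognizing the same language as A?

10

Start with accepting vs non-accepting: {S5,S8,S9,S10,S11,S12} | {S0,S1,S2,S3,S4,S6,S7}.
On input x, block {S5,S8,S9,S10,S11,S12} splits into {S5,S8,S10} and {S9,S11,S12}.
On input x, block {S5,S8,S10} splits into {S5,S10} and {S8}.
Refine {S0,S1,S2,S3,S4,S6,S7} on symbol x: members go to different blocks, giving {S0,S1,S2,S6} and {S3,S4,S7}.
On input x, block {S0,S1,S2,S6} splits into {S0,S2,S6} and {S1}.
Refine {S0,S2,S6} on symbol x: members go to different blocks, giving {S2,S6} and {S0}.
Refine {S9,S11,S12} on symbol x: members go to different blocks, giving {S9} and {S11} and {S12}.
Refine {S3,S4,S7} on symbol x: members go to different blocks, giving {S4,S7} and {S3}.
No further refinement is possible. Final partition (10 blocks): {S5,S10} | {S2,S6} | {S9} | {S8} | {S4,S7} | {S1} | {S0} | {S11} | {S12} | {S3}.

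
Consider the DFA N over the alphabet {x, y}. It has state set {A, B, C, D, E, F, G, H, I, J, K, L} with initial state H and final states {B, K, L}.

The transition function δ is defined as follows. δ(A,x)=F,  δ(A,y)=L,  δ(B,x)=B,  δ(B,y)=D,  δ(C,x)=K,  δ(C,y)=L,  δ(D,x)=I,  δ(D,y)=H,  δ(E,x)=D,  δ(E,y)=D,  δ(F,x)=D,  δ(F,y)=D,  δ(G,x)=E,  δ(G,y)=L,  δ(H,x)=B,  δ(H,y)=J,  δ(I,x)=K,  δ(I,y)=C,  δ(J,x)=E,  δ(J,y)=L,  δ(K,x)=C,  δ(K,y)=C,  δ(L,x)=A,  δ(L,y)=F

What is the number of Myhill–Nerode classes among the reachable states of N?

9

States {G} cannot be reached from the start state, so discard them.
P0 = {B,K,L} | {A,C,D,E,F,H,I,J}.
Refine {B,K,L} on symbol x: members go to different blocks, giving {K,L} and {B}.
Refine {A,C,D,E,F,H,I,J} on symbol x: members go to different blocks, giving {A,D,E,F,J} and {C,I} and {H}.
Split {K,L} by δ(·,x) → {K} and {L}.
Refine {A,D,E,F,J} on symbol x: members go to different blocks, giving {A,E,F,J} and {D}.
Refine {A,E,F,J} on symbol x: members go to different blocks, giving {A,J} and {E,F}.
On input y, block {C,I} splits into {C} and {I}.
The partition is now stable with 9 blocks: {K} | {A,J} | {B} | {C} | {H} | {L} | {D} | {E,F} | {I}.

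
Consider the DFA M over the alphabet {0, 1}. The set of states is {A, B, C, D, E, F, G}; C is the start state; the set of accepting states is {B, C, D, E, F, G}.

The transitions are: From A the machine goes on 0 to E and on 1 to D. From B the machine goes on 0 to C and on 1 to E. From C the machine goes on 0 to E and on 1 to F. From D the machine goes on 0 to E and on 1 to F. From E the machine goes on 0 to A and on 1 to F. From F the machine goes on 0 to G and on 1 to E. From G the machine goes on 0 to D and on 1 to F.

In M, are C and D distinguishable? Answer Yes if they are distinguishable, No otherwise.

No

Reachable states from the start: {A,C,D,E,F,G}. Unreachable: {B} — drop them.
P0 = {C,D,E,F,G} | {A}.
On input 0, block {C,D,E,F,G} splits into {C,D,F,G} and {E}.
On input 0, block {C,D,F,G} splits into {C,D} and {F,G}.
Refine {F,G} on symbol 0: members go to different blocks, giving {F} and {G}.
The partition is now stable with 5 blocks: {C,D} | {A} | {E} | {F} | {G}.
C and D lie in the same block of the stable partition, so they are equivalent — no string distinguishes them.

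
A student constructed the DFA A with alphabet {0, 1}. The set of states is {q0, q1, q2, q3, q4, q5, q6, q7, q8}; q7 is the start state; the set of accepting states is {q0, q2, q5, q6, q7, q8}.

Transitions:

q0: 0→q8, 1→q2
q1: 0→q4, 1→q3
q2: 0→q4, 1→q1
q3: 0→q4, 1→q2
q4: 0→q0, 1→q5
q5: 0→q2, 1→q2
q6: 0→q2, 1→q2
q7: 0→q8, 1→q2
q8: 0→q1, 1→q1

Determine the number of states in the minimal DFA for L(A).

7

States {q6} cannot be reached from the start state, so discard them.
P0 = {q0,q2,q5,q7,q8} | {q1,q3,q4}.
On input 0, block {q0,q2,q5,q7,q8} splits into {q0,q5,q7} and {q2,q8}.
Refine {q1,q3,q4} on symbol 0: members go to different blocks, giving {q1,q3} and {q4}.
Refine {q1,q3} on symbol 1: members go to different blocks, giving {q1} and {q3}.
Split {q2,q8} by δ(·,0) → {q2} and {q8}.
On input 0, block {q0,q5,q7} splits into {q0,q7} and {q5}.
No further refinement is possible. Final partition (7 blocks): {q0,q7} | {q1} | {q2} | {q4} | {q3} | {q8} | {q5}.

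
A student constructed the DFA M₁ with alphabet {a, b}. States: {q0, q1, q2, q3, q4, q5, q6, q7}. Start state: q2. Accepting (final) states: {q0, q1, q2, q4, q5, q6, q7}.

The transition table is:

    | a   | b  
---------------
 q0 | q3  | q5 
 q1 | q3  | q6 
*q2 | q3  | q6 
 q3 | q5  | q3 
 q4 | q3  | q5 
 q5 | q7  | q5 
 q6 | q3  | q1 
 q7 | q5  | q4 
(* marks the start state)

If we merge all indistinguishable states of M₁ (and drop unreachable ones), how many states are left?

Reachable states from the start: {q1,q2,q3,q4,q5,q6,q7}. Unreachable: {q0} — drop them.
Start with accepting vs non-accepting: {q1,q2,q4,q5,q6,q7} | {q3}.
Split {q1,q2,q4,q5,q6,q7} by δ(·,a) → {q1,q2,q4,q6} and {q5,q7}.
Split {q1,q2,q4,q6} by δ(·,b) → {q1,q2,q6} and {q4}.
Split {q5,q7} by δ(·,b) → {q5} and {q7}.
Stable partition: {q1,q2,q6} | {q3} | {q5} | {q4} | {q7} — 5 equivalence classes.

5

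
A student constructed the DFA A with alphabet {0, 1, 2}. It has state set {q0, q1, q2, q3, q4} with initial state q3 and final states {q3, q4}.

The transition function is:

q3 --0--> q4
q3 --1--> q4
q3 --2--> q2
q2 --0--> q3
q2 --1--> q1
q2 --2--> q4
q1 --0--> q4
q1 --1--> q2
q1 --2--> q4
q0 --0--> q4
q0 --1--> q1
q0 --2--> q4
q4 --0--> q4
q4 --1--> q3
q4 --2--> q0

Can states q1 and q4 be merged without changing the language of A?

All states are reachable from the start state.
Initial partition by acceptance: {q3,q4} | {q0,q1,q2}.
The partition is now stable with 2 blocks: {q3,q4} | {q0,q1,q2}.
q1 and q4 end up in different blocks, so they are distinguishable. For instance, the string 'ε' is accepted from only q4.

No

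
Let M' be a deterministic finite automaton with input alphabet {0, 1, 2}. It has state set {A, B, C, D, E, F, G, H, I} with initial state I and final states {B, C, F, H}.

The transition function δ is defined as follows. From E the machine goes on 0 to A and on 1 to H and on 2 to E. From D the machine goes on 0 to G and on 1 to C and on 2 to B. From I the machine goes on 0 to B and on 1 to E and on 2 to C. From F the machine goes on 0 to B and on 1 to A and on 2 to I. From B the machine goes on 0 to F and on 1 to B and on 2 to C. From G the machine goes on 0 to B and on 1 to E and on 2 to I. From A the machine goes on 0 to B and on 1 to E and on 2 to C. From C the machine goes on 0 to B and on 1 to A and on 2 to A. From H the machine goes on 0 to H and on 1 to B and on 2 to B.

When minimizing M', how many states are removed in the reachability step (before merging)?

2

BFS from I reaches {A, B, C, E, F, H, I}; the 2 state(s) D, G are never visited.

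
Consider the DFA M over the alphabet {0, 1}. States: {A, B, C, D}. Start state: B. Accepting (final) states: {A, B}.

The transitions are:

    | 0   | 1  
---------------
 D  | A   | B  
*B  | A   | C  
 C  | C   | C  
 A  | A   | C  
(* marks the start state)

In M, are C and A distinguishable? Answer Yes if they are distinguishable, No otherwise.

Yes

States {D} cannot be reached from the start state, so discard them.
Start with accepting vs non-accepting: {A,B} | {C}.
The partition is now stable with 2 blocks: {A,B} | {C}.
C and A end up in different blocks, so they are distinguishable. For instance, the string 'ε' is accepted from only A.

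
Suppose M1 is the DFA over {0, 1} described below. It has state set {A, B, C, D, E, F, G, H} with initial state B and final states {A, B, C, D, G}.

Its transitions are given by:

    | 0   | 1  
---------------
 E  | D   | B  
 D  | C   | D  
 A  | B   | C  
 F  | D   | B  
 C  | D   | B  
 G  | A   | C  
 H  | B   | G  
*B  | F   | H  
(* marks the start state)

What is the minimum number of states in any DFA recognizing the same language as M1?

7

States {E} cannot be reached from the start state, so discard them.
Initial partition by acceptance: {A,B,C,D,G} | {F,H}.
Split {A,B,C,D,G} by δ(·,0) → {A,C,D,G} and {B}.
On input 0, block {A,C,D,G} splits into {C,D,G} and {A}.
On input 0, block {C,D,G} splits into {C,D} and {G}.
Split {C,D} by δ(·,1) → {C} and {D}.
Split {F,H} by δ(·,0) → {F} and {H}.
The partition is now stable with 7 blocks: {C} | {F} | {B} | {A} | {G} | {D} | {H}.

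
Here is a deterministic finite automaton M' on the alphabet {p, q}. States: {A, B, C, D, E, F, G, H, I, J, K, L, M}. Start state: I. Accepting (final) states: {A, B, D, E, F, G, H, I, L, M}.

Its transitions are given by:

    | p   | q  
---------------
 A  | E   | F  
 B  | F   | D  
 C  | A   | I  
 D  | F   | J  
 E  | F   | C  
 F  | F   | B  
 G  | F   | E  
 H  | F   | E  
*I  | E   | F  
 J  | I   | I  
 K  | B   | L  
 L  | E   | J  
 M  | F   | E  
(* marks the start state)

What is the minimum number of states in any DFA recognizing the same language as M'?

States {G,H,K,L,M} cannot be reached from the start state, so discard them.
Start with accepting vs non-accepting: {A,B,D,E,F,I} | {C,J}.
Split {A,B,D,E,F,I} by δ(·,q) → {A,B,F,I} and {D,E}.
Refine {A,B,F,I} on symbol p: members go to different blocks, giving {A,I} and {B,F}.
Split {B,F} by δ(·,q) → {B} and {F}.
No further refinement is possible. Final partition (5 blocks): {A,I} | {C,J} | {D,E} | {B} | {F}.

5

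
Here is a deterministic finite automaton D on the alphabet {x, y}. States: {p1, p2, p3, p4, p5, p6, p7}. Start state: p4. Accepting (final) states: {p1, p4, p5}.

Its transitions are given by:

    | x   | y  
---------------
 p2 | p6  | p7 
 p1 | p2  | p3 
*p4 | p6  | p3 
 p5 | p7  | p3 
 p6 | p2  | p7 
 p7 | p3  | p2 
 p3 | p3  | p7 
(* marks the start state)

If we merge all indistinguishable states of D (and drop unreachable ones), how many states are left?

States {p1,p5} cannot be reached from the start state, so discard them.
Start with accepting vs non-accepting: {p4} | {p2,p3,p6,p7}.
Stable partition: {p4} | {p2,p3,p6,p7} — 2 equivalence classes.

2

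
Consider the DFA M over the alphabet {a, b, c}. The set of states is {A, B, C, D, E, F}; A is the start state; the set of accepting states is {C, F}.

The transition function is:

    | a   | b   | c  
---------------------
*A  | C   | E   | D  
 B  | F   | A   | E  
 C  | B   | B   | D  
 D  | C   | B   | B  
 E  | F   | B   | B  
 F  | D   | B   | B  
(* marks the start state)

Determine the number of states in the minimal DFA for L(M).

2

Every state is reachable, so we keep all 6.
Start with accepting vs non-accepting: {C,F} | {A,B,D,E}.
No further refinement is possible. Final partition (2 blocks): {C,F} | {A,B,D,E}.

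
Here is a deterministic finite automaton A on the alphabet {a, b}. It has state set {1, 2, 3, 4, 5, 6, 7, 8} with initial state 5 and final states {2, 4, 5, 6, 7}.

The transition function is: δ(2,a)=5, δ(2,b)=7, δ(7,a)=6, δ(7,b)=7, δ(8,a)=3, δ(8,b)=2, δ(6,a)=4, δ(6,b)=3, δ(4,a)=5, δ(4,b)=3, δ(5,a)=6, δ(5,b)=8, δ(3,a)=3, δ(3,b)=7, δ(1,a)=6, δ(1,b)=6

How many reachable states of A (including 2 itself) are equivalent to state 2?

Reachable states from the start: {2,3,4,5,6,7,8}. Unreachable: {1} — drop them.
Initial partition by acceptance: {2,4,5,6,7} | {3,8}.
Split {2,4,5,6,7} by δ(·,b) → {4,5,6} and {2,7}.
Stable partition: {4,5,6} | {3,8} | {2,7} — 3 equivalence classes.
State 2 belongs to the block {2,7}, which has 2 states.

2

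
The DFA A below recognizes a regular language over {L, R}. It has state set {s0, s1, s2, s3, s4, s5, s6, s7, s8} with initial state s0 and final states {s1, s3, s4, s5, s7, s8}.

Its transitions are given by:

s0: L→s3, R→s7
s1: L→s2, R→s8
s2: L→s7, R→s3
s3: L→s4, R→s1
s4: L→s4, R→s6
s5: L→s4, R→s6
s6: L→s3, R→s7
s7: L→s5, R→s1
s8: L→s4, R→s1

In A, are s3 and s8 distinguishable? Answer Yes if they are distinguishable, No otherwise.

No

All states are reachable from the start state.
P0 = {s1,s3,s4,s5,s7,s8} | {s0,s2,s6}.
Refine {s1,s3,s4,s5,s7,s8} on symbol L: members go to different blocks, giving {s3,s4,s5,s7,s8} and {s1}.
Split {s3,s4,s5,s7,s8} by δ(·,R) → {s3,s7,s8} and {s4,s5}.
No further refinement is possible. Final partition (4 blocks): {s3,s7,s8} | {s0,s2,s6} | {s1} | {s4,s5}.
s3 and s8 lie in the same block of the stable partition, so they are equivalent — no string distinguishes them.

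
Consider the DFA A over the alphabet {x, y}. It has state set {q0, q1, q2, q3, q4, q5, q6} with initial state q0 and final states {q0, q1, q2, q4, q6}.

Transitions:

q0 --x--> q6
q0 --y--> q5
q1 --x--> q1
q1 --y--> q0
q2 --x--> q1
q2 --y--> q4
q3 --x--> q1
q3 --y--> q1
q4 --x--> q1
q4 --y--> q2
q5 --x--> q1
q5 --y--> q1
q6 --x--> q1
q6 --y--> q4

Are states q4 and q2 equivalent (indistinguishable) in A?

Yes

States {q3} cannot be reached from the start state, so discard them.
Initial partition by acceptance: {q0,q1,q2,q4,q6} | {q5}.
Split {q0,q1,q2,q4,q6} by δ(·,y) → {q1,q2,q4,q6} and {q0}.
On input y, block {q1,q2,q4,q6} splits into {q2,q4,q6} and {q1}.
Stable partition: {q2,q4,q6} | {q5} | {q0} | {q1} — 4 equivalence classes.
q4 and q2 lie in the same block of the stable partition, so they are equivalent — no string distinguishes them.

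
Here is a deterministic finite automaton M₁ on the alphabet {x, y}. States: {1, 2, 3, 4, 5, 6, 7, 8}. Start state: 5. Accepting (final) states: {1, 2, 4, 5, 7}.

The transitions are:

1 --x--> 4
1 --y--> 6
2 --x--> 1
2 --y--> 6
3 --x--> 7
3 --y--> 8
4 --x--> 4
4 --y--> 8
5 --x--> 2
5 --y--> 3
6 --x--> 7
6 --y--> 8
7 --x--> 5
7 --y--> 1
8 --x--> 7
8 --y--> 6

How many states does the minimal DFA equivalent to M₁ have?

Every state is reachable, so we keep all 8.
Initial partition by acceptance: {1,2,4,5,7} | {3,6,8}.
Split {1,2,4,5,7} by δ(·,y) → {1,2,4,5} and {7}.
No further refinement is possible. Final partition (3 blocks): {1,2,4,5} | {3,6,8} | {7}.

3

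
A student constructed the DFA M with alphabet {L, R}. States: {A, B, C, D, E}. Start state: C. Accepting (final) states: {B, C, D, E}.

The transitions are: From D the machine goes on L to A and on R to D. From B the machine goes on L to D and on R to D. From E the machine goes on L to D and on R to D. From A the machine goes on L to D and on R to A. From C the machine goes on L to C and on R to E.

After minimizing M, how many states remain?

4

Reachable states from the start: {A,C,D,E}. Unreachable: {B} — drop them.
P0 = {C,D,E} | {A}.
Refine {C,D,E} on symbol L: members go to different blocks, giving {C,E} and {D}.
Refine {C,E} on symbol L: members go to different blocks, giving {C} and {E}.
The partition is now stable with 4 blocks: {C} | {A} | {D} | {E}.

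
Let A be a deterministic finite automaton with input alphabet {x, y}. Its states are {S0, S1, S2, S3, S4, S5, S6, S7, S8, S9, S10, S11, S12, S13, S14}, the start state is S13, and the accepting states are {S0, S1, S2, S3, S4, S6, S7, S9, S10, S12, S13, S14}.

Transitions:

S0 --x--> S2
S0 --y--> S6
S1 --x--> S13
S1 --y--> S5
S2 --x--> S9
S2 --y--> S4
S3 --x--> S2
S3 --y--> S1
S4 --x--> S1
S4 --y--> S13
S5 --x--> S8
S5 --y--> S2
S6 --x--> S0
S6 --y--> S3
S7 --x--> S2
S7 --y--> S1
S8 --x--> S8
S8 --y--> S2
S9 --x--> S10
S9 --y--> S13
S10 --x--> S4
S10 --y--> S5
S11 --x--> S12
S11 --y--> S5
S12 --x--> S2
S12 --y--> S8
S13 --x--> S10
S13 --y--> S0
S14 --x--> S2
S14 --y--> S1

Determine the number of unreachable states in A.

4

BFS from S13 reaches {S0, S1, S2, S3, S4, S5, S6, S8, S9, S10, S13}; the 4 state(s) S7, S11, S12, S14 are never visited.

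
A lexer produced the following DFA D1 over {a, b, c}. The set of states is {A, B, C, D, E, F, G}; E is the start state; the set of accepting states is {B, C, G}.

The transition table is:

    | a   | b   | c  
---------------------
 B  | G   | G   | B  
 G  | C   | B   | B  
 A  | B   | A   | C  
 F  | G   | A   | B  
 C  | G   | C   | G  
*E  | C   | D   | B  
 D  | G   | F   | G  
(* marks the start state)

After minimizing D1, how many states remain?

All states are reachable from the start state.
Start with accepting vs non-accepting: {B,C,G} | {A,D,E,F}.
Stable partition: {B,C,G} | {A,D,E,F} — 2 equivalence classes.

2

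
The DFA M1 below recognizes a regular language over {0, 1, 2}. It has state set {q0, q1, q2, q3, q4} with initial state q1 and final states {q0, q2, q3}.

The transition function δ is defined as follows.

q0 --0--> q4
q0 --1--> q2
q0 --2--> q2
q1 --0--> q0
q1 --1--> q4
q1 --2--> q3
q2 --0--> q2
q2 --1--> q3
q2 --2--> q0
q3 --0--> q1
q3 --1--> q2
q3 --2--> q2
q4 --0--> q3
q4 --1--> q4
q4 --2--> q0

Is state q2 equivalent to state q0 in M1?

No

Start with accepting vs non-accepting: {q0,q2,q3} | {q1,q4}.
Split {q0,q2,q3} by δ(·,0) → {q0,q3} and {q2}.
No further refinement is possible. Final partition (3 blocks): {q0,q3} | {q1,q4} | {q2}.
q2 and q0 end up in different blocks, so they are distinguishable. For instance, the string '0' is accepted from only q2.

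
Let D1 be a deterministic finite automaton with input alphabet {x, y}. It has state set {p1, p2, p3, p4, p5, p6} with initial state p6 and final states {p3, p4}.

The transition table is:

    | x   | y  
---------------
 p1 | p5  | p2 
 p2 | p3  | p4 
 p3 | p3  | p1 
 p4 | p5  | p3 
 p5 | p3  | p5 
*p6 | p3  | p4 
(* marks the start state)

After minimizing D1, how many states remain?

5

Start with accepting vs non-accepting: {p3,p4} | {p1,p2,p5,p6}.
Split {p3,p4} by δ(·,x) → {p3} and {p4}.
Split {p1,p2,p5,p6} by δ(·,x) → {p2,p5,p6} and {p1}.
Refine {p2,p5,p6} on symbol y: members go to different blocks, giving {p2,p6} and {p5}.
The partition is now stable with 5 blocks: {p3} | {p2,p6} | {p4} | {p1} | {p5}.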